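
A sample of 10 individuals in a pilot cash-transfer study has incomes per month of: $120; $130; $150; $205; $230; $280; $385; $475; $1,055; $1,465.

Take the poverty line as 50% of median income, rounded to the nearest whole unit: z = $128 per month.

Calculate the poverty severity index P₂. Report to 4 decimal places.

Below z: $120 (q = 1 of N = 10).
Normalized shortfalls: (128−120)/128 = 0.0625.
Squared: 0.0039.
Sum = 0.003906; P₂ = 0.003906 / 10 = 0.0004.

0.0004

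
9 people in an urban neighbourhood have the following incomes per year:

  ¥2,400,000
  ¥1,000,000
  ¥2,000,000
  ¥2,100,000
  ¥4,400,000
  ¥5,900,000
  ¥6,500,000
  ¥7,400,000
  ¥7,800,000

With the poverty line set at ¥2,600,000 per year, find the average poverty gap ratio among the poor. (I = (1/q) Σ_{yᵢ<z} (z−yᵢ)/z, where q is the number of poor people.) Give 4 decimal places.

Incomes under z: ¥1,000,000, ¥2,000,000, ¥2,100,000, ¥2,400,000 (q = 4 of N = 9).
Shortfall ratios (z−y)/z: 0.6154, 0.2308, 0.1923, 0.0769; sum = 1.115385.
The income-gap ratio divides by q (the poor only): 1.115385 / 4 = 0.2788.

0.2788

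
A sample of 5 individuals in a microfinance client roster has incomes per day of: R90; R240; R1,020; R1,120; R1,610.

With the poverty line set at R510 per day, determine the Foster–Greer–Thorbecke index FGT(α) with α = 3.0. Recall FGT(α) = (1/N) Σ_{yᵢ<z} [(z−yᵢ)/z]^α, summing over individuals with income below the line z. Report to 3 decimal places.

Poor units: R90, R240 (q = 2 of N = 5).
Shortfall ratios: (510−90)/510 = 0.8235; (510−240)/510 = 0.5294.
Raised to α = 3.0: 0.55852; 0.14838.
Sum = 0.706900; FGT(3.0) = 0.706900 / 5 = 0.141.

0.141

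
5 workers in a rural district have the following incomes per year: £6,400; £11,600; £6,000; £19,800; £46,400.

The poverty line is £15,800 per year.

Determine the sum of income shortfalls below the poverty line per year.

Below the line: £6,000, £6,400, £11,600 (q = 3 of N = 5).
Individual gaps: 15800−6000 = 9800; 15800−6400 = 9400; 15800−11600 = 4200.
Aggregate gap = £23,400.

£23,400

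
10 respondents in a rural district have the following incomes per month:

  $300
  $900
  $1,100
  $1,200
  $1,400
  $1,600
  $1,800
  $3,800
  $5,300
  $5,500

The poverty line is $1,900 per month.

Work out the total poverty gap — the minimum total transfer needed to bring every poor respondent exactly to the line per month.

Incomes under z: $300, $900, $1,100, $1,200, $1,400, $1,600, $1,800 (q = 7 of N = 10).
Individual gaps: 1900−300 = 1600; 1900−900 = 1000; 1900−1100 = 800; 1900−1200 = 700; 1900−1400 = 500; 1900−1600 = 300; 1900−1800 = 100.
Aggregate gap = $5,000.

$5,000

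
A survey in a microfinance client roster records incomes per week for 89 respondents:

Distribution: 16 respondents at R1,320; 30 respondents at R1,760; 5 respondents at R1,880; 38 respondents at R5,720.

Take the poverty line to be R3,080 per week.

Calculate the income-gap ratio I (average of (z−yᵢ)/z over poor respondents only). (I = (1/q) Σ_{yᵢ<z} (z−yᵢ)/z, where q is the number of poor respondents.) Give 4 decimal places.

0.4696

Below z: 16×R1,320, 30×R1,760, 5×R1,880 (q = 51 of N = 89).
Shortfall ratios (z−y)/z: 0.5714 (×16), 0.4286 (×30), 0.3896 (×5); sum = 23.948052.
The income-gap ratio divides by q (the poor only): 23.948052 / 51 = 0.4696.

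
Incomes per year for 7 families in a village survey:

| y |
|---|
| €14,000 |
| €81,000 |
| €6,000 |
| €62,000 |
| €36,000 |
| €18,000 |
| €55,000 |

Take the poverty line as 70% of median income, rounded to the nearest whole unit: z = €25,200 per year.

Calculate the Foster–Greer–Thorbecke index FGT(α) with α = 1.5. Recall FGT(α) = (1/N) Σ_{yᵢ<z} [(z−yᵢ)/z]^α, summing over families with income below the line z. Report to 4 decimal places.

Below z: €6,000, €14,000, €18,000 (q = 3 of N = 7).
Relative gaps: (25200−6000)/25200 = 0.7619; (25200−14000)/25200 = 0.4444; (25200−18000)/25200 = 0.2857.
Raised to α = 1.5: 0.66504; 0.29630; 0.15272.
Sum = 1.114062; FGT(1.5) = 1.114062 / 7 = 0.1592.

0.1592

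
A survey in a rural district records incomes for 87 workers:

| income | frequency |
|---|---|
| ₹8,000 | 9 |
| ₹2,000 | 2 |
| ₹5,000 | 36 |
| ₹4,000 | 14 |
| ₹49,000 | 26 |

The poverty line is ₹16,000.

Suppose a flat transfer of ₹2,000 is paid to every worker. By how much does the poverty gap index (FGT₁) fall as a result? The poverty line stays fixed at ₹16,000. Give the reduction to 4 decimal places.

Before: below the line — 2×₹2,000, 14×₹4,000, 36×₹5,000, 9×₹8,000; poverty gap index (FGT₁) = 0.477011.
After the ₹2,000 transfer: below the line — 2×₹4,000, 14×₹6,000, 36×₹7,000, 9×₹10,000; poverty gap index (FGT₁) = 0.389368.
Reduction = 0.477011 − 0.389368 = 0.0876.

0.0876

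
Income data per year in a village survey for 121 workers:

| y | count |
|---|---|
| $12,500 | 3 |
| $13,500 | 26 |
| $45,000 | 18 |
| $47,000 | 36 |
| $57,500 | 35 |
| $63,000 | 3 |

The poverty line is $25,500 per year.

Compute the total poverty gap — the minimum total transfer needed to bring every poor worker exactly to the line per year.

Poor units: 3×$12,500, 26×$13,500 (q = 29 of N = 121).
Individual gaps: 3×(25500−12500) = 39000; 26×(25500−13500) = 312000.
Aggregate gap = $351,000.

$351,000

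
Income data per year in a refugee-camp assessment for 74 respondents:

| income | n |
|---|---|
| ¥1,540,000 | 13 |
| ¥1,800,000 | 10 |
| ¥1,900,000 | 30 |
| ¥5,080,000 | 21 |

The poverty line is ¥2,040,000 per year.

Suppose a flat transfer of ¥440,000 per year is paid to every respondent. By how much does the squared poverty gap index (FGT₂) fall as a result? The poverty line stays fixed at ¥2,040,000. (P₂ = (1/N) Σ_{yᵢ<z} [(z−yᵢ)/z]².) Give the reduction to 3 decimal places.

Before: below the line — 13×¥1,540,000, 10×¥1,800,000, 30×¥1,900,000; squared poverty gap index (FGT₂) = 0.01433.
After the ¥440,000 transfer: below the line — 13×¥1,980,000; squared poverty gap index (FGT₂) = 0.00015.
Reduction = 0.01433 − 0.00015 = 0.014.

0.014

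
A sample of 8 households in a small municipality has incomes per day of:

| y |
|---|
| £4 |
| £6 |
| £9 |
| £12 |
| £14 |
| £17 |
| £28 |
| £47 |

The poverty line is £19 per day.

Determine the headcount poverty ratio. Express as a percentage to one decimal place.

6 of the 8 households have income below £19.
H = 6/8 = 75.0%.

75.0%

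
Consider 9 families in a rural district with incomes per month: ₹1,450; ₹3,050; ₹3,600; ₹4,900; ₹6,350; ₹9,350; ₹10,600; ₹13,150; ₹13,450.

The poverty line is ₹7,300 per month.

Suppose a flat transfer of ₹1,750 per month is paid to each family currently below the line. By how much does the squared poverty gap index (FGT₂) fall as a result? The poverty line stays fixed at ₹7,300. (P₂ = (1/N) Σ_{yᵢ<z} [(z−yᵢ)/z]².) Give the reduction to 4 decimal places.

0.0946

Before: below the line — ₹1,450, ₹3,050, ₹3,600, ₹4,900, ₹6,350; squared poverty gap index (FGT₂) = 0.151451.
After the ₹1,750 transfer: below the line — ₹3,200, ₹4,800, ₹5,350, ₹6,650; squared poverty gap index (FGT₂) = 0.056890.
Reduction = 0.151451 − 0.056890 = 0.0946.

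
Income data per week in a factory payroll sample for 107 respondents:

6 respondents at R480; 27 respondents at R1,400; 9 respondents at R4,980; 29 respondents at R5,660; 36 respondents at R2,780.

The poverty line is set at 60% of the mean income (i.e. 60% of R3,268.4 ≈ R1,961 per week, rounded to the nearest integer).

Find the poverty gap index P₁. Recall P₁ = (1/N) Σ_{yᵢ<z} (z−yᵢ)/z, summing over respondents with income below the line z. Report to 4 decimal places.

0.1145

Incomes under z: 6×R480, 27×R1,400 (q = 33 of N = 107).
Shortfall ratios: (1961−480)/1961 = 0.7552 (×6); (1961−1400)/1961 = 0.2861 (×27).
Σ = 12.255482. Dividing by the full population N = 107 gives P₁ = 0.1145.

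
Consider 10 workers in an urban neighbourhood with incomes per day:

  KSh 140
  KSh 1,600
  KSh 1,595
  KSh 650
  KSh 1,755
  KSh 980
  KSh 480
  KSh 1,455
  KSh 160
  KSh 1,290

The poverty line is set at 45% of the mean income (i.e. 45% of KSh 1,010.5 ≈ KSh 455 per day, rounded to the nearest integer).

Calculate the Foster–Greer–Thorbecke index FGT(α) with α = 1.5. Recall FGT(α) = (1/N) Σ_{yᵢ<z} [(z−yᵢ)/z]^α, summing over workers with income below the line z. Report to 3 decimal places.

0.110

Below the line: KSh 140, KSh 160 (q = 2 of N = 10).
Relative gaps: (455−140)/455 = 0.6923; (455−160)/455 = 0.6484.
Raised to α = 1.5: 0.57603; 0.52205.
Sum = 1.098089; FGT(1.5) = 1.098089 / 10 = 0.110.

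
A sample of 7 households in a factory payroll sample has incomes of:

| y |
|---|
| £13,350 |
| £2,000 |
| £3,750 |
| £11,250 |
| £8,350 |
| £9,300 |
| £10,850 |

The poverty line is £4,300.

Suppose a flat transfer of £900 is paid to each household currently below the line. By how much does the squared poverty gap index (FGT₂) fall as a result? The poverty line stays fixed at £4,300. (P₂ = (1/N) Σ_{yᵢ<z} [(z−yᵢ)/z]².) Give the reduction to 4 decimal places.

Before: below the line — £2,000, £3,750; squared poverty gap index (FGT₂) = 0.043209.
After the £900 transfer: below the line — £2,900; squared poverty gap index (FGT₂) = 0.015143.
Reduction = 0.043209 − 0.015143 = 0.0281.

0.0281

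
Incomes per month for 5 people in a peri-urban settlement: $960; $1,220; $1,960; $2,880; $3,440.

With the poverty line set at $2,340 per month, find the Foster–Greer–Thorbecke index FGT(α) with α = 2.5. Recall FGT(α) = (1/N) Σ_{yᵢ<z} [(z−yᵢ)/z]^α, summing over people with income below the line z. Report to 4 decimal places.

0.0872

Poor units: $960, $1,220, $1,960 (q = 3 of N = 5).
Relative gaps: (2340−960)/2340 = 0.5897; (2340−1220)/2340 = 0.4786; (2340−1960)/2340 = 0.1624.
Raised to α = 2.5: 0.26709; 0.15849; 0.01063.
Sum = 0.436209; FGT(2.5) = 0.436209 / 5 = 0.0872.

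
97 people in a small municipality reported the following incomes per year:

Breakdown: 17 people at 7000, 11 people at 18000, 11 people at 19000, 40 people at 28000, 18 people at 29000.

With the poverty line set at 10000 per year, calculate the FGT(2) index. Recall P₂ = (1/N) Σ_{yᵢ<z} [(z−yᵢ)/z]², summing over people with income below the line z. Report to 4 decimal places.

Below z: 17×7000 (q = 17 of N = 97).
Relative gaps: (10000−7000)/10000 = 0.3000 (×17).
Squared: 0.0900 (×17).
Sum = 1.530000; P₂ = 1.530000 / 97 = 0.0158.

0.0158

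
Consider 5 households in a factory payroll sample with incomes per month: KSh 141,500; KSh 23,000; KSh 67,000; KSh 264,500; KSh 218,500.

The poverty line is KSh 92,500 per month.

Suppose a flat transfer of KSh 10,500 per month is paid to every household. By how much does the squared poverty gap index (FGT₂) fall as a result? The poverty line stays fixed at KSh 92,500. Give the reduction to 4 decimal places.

Before: below the line — KSh 23,000, KSh 67,000; squared poverty gap index (FGT₂) = 0.128105.
After the KSh 10,500 transfer: below the line — KSh 33,500, KSh 77,500; squared poverty gap index (FGT₂) = 0.086627.
Reduction = 0.128105 − 0.086627 = 0.0415.

0.0415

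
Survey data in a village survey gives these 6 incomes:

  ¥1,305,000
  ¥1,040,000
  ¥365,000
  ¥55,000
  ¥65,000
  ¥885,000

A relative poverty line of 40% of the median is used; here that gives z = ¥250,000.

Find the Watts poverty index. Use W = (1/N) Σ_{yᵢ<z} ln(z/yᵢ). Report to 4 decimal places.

0.4769

Below the line: ¥55,000, ¥65,000 (q = 2 of N = 6).
Log gaps: ln(250000/55000) = 1.5141; ln(250000/65000) = 1.3471.
W = 2.861201 / 6 = 0.4769.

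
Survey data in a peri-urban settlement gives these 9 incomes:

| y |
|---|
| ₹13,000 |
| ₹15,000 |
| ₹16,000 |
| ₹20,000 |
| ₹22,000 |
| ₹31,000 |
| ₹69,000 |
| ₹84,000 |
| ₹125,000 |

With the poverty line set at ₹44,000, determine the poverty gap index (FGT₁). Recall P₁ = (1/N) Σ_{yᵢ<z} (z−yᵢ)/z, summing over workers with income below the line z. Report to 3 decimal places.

Below the line: ₹13,000, ₹15,000, ₹16,000, ₹20,000, ₹22,000, ₹31,000 (q = 6 of N = 9).
Shortfall ratios: (44000−13000)/44000 = 0.7045; (44000−15000)/44000 = 0.6591; (44000−16000)/44000 = 0.6364; (44000−20000)/44000 = 0.5455; (44000−22000)/44000 = 0.5000; (44000−31000)/44000 = 0.2955.
Sum of shortfalls = 3.340909; P₁ averages over all N: 3.340909 / 9 = 0.371.

0.371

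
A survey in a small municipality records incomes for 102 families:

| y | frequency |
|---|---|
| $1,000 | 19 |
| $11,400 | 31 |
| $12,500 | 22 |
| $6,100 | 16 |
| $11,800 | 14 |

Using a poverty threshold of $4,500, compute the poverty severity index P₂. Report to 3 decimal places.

Below the line: 19×$1,000 (q = 19 of N = 102).
Shortfall ratios: (4500−1000)/4500 = 0.7778 (×19).
Squared: 0.6049 (×19).
Sum = 11.493827; P₂ = 11.493827 / 102 = 0.113.

0.113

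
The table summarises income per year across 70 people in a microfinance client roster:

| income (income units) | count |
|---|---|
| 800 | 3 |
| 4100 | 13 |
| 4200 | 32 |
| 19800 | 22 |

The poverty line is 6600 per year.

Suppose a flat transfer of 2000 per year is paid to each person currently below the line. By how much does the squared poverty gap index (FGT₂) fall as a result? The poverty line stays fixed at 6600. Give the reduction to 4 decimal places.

0.1032

Before: below the line — 3×800, 13×4100, 32×4200; squared poverty gap index (FGT₂) = 0.120192.
After the 2000 transfer: below the line — 3×2800, 13×6100, 32×6200; squared poverty gap index (FGT₂) = 0.016952.
Reduction = 0.120192 − 0.016952 = 0.1032.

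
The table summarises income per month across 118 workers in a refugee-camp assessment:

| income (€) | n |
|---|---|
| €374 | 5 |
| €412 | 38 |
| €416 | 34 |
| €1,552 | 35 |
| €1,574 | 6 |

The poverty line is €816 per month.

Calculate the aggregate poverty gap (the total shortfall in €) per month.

Below the line: 5×€374, 38×€412, 34×€416 (q = 77 of N = 118).
Individual gaps: 5×(816−374) = 2210; 38×(816−412) = 15352; 34×(816−416) = 13600.
Aggregate gap = €31,162.

€31,162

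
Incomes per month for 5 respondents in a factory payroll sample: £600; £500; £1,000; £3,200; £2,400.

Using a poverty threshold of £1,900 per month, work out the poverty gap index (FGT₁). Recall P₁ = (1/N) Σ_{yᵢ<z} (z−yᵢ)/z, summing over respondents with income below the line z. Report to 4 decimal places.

Below z: £500, £600, £1,000 (q = 3 of N = 5).
Relative gaps: (1900−500)/1900 = 0.7368; (1900−600)/1900 = 0.6842; (1900−1000)/1900 = 0.4737.
Σ = 1.894737. Dividing by the full population N = 5 gives P₁ = 0.3789.

0.3789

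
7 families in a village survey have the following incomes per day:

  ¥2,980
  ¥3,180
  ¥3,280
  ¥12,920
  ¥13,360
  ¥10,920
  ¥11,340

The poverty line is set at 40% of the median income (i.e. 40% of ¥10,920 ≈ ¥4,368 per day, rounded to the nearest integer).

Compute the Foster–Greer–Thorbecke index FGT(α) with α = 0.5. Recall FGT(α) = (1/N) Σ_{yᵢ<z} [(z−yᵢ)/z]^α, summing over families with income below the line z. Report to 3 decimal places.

Incomes under z: ¥2,980, ¥3,180, ¥3,280 (q = 3 of N = 7).
Relative gaps: (4368−2980)/4368 = 0.3178; (4368−3180)/4368 = 0.2720; (4368−3280)/4368 = 0.2491.
Raised to α = 0.5: 0.56371; 0.52152; 0.49908.
Sum = 1.584306; FGT(0.5) = 1.584306 / 7 = 0.226.

0.226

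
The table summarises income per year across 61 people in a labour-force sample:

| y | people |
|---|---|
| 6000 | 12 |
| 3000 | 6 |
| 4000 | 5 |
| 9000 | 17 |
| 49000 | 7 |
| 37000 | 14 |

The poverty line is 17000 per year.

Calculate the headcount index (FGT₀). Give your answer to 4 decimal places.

0.6557

40 of the 61 people have income below 17000.
H = 40/61 = 0.6557.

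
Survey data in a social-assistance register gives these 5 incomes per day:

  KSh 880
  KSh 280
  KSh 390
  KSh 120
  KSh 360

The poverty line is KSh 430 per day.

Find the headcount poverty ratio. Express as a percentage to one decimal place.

80.0%

4 of the 5 people have income below KSh 430.
H = 4/5 = 80.0%.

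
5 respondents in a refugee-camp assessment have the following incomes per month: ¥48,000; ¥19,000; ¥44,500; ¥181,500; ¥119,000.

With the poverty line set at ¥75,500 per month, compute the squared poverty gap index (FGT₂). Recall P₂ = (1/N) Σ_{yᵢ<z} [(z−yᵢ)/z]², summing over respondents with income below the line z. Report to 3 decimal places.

0.172

Below z: ¥19,000, ¥44,500, ¥48,000 (q = 3 of N = 5).
Shortfall ratios: (75500−19000)/75500 = 0.7483; (75500−44500)/75500 = 0.4106; (75500−48000)/75500 = 0.3642.
Squared: 0.5600; 0.1686; 0.1327.
Sum = 0.861278; P₂ = 0.861278 / 5 = 0.172.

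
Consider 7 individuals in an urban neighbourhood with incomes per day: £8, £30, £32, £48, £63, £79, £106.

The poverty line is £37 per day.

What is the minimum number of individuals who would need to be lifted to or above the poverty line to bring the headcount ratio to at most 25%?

2

3 of the 7 individuals are poor, so H = 3/7 = 0.429.
A headcount ratio of at most 25% allows at most ⌊0.25 × 7⌋ = 1 poor individuals.
So at least 3 − 1 = 2 must be lifted.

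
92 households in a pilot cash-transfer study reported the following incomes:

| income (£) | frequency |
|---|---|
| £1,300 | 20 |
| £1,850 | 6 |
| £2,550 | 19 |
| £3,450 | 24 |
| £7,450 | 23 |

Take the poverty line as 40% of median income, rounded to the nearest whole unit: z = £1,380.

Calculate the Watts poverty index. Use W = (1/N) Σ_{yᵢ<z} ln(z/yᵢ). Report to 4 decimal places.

Incomes under z: 20×£1,300 (q = 20 of N = 92).
Log gaps: ln(1380/1300) = 0.0597 (×20).
W = 1.194385 / 92 = 0.0130.

0.0130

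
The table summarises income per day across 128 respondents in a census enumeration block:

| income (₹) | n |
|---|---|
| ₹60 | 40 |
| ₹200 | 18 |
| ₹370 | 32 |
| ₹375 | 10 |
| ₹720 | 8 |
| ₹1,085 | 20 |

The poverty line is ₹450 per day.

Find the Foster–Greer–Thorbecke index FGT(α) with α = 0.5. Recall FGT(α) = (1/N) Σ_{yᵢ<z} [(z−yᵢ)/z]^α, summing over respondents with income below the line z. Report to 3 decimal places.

Incomes under z: 40×₹60, 18×₹200, 32×₹370, 10×₹375 (q = 100 of N = 128).
Normalized shortfalls: (450−60)/450 = 0.8667 (×40); (450−200)/450 = 0.5556 (×18); (450−370)/450 = 0.1778 (×32); (450−375)/450 = 0.1667 (×10).
Raised to α = 0.5: 0.93095 (×40); 0.74536 (×18); 0.42164 (×32); 0.40825 (×10).
Sum = 68.229249; FGT(0.5) = 68.229249 / 128 = 0.533.

0.533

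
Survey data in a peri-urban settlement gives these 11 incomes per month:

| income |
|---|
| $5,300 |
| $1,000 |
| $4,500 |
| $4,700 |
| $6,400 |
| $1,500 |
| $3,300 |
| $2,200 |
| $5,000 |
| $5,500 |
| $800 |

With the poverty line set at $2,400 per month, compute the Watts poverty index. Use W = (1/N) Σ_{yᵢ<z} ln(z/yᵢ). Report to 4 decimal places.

Poor units: $800, $1,000, $1,500, $2,200 (q = 4 of N = 11).
Log gaps: ln(2400/800) = 1.0986; ln(2400/1000) = 0.8755; ln(2400/1500) = 0.4700; ln(2400/2200) = 0.0870.
W = 2.531096 / 11 = 0.2301.

0.2301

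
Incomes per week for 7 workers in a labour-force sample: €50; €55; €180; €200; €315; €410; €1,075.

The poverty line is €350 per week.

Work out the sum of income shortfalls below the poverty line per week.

Below z: €50, €55, €180, €200, €315 (q = 5 of N = 7).
Individual gaps: 350−50 = 300; 350−55 = 295; 350−180 = 170; 350−200 = 150; 350−315 = 35.
Aggregate gap = €950.

€950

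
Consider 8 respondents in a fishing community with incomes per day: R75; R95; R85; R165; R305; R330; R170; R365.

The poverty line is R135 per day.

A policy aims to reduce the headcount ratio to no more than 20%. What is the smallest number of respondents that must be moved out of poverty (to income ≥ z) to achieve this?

2

Currently q = 3 of N = 8 are below the line (H = 0.375).
A headcount ratio of at most 20% allows at most ⌊0.20 × 8⌋ = 1 poor respondents.
So at least 3 − 1 = 2 must be lifted.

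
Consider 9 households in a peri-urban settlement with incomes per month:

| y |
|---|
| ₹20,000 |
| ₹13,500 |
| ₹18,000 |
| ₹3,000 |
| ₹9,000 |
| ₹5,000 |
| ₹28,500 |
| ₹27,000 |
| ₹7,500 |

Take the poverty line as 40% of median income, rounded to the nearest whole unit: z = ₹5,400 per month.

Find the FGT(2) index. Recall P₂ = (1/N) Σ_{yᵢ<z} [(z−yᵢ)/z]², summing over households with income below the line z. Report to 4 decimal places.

Poor units: ₹3,000, ₹5,000 (q = 2 of N = 9).
Gap ratios (z−y)/z: (5400−3000)/5400 = 0.4444; (5400−5000)/5400 = 0.0741.
Squared: 0.1975; 0.0055.
Sum = 0.203018; P₂ = 0.203018 / 9 = 0.0226.

0.0226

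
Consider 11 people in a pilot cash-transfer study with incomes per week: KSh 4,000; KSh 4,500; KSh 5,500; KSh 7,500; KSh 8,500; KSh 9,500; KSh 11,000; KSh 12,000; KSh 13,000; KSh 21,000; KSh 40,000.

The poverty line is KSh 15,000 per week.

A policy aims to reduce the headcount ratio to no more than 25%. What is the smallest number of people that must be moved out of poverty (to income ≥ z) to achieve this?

7

9 of the 11 people are poor, so H = 9/11 = 0.818.
A headcount ratio of at most 25% allows at most ⌊0.25 × 11⌋ = 2 poor people.
So at least 9 − 2 = 7 must be lifted.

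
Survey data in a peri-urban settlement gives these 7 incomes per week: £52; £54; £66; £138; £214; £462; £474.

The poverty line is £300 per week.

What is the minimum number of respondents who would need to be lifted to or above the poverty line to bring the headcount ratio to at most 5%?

5 of the 7 respondents are poor, so H = 5/7 = 0.714.
A headcount ratio of at most 5% allows at most ⌊0.05 × 7⌋ = 0 poor respondents.
So at least 5 − 0 = 5 must be lifted.

5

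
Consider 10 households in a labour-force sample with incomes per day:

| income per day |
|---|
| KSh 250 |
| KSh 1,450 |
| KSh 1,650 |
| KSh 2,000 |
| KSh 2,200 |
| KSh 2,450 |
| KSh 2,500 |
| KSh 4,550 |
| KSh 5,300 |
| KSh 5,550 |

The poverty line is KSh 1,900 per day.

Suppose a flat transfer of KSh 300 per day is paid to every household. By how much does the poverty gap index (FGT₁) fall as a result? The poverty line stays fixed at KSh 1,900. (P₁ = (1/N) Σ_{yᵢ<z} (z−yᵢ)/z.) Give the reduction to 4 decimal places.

0.0447

Before: below the line — KSh 250, KSh 1,450, KSh 1,650; poverty gap index (FGT₁) = 0.123684.
After the KSh 300 transfer: below the line — KSh 550, KSh 1,750; poverty gap index (FGT₁) = 0.078947.
Reduction = 0.123684 − 0.078947 = 0.0447.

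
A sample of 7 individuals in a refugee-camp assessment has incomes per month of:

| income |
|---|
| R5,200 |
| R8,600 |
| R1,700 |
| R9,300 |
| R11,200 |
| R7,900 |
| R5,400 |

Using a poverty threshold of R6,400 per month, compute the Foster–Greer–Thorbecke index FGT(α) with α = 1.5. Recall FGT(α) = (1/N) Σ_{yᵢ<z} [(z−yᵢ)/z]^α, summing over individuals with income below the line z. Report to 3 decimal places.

0.110

Poor units: R1,700, R5,200, R5,400 (q = 3 of N = 7).
Normalized shortfalls: (6400−1700)/6400 = 0.7344; (6400−5200)/6400 = 0.1875; (6400−5400)/6400 = 0.1562.
Raised to α = 1.5: 0.62933; 0.08119; 0.06176.
Sum = 0.772281; FGT(1.5) = 0.772281 / 7 = 0.110.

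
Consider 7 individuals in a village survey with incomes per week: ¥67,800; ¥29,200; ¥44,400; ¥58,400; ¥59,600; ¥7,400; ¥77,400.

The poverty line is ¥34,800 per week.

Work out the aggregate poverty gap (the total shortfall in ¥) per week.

¥33,000

Below z: ¥7,400, ¥29,200 (q = 2 of N = 7).
Individual gaps: 34800−7400 = 27400; 34800−29200 = 5600.
Aggregate gap = ¥33,000.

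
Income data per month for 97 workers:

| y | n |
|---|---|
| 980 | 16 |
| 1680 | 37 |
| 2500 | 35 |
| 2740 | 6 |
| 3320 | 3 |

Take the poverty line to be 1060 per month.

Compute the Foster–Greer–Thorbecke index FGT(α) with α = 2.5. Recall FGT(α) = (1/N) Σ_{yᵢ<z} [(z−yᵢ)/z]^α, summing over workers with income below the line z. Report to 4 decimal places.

0.0003

Below z: 16×980 (q = 16 of N = 97).
Gap ratios (z−y)/z: (1060−980)/1060 = 0.0755 (×16).
Raised to α = 2.5: 0.00156 (×16).
Sum = 0.025037; FGT(2.5) = 0.025037 / 97 = 0.0003.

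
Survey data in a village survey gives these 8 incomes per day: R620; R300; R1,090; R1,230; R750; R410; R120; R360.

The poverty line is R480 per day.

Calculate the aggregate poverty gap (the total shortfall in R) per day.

Below z: R120, R300, R360, R410 (q = 4 of N = 8).
Individual gaps: 480−120 = 360; 480−300 = 180; 480−360 = 120; 480−410 = 70.
Aggregate gap = R730.

R730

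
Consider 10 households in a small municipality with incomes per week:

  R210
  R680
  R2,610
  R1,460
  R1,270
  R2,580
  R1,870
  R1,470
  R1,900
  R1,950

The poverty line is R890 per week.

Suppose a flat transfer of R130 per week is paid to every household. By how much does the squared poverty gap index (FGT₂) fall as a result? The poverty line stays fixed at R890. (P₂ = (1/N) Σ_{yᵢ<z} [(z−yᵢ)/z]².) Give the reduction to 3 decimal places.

0.025

Before: below the line — R210, R680; squared poverty gap index (FGT₂) = 0.06394.
After the R130 transfer: below the line — R340, R810; squared poverty gap index (FGT₂) = 0.03900.
Reduction = 0.06394 − 0.03900 = 0.025.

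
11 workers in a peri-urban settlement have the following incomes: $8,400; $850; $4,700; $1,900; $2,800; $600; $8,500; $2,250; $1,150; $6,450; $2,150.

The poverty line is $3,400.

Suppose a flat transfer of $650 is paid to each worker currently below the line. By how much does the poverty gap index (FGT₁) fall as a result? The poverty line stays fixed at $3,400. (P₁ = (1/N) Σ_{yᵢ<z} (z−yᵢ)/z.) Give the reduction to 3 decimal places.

0.120

Before: below the line — $600, $850, $1,150, $1,900, $2,150, $2,250, $2,800; poverty gap index (FGT₁) = 0.32353.
After the $650 transfer: below the line — $1,250, $1,500, $1,800, $2,550, $2,800, $2,900; poverty gap index (FGT₁) = 0.20321.
Reduction = 0.32353 − 0.20321 = 0.120.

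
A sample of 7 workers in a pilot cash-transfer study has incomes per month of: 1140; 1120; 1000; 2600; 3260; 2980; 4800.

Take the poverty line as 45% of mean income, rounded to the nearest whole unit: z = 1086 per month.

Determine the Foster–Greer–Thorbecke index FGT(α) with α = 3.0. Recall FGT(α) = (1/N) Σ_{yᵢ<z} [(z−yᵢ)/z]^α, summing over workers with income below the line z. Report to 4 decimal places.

Poor units: 1000 (q = 1 of N = 7).
Shortfall ratios: (1086−1000)/1086 = 0.0792.
Raised to α = 3.0: 0.00050.
Sum = 0.000497; FGT(3.0) = 0.000497 / 7 = 0.0001.

0.0001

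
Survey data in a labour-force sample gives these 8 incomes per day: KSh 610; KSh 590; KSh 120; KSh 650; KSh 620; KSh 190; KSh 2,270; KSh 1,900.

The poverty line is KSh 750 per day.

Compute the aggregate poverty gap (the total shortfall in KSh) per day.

Incomes under z: KSh 120, KSh 190, KSh 590, KSh 610, KSh 620, KSh 650 (q = 6 of N = 8).
Individual gaps: 750−120 = 630; 750−190 = 560; 750−590 = 160; 750−610 = 140; 750−620 = 130; 750−650 = 100.
Aggregate gap = KSh 1,720.

KSh 1,720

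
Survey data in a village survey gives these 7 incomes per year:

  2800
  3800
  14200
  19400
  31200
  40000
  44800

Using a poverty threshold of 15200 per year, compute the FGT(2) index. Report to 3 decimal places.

0.176

Poor units: 2800, 3800, 14200 (q = 3 of N = 7).
Normalized shortfalls: (15200−2800)/15200 = 0.8158; (15200−3800)/15200 = 0.7500; (15200−14200)/15200 = 0.0658.
Squared: 0.6655; 0.5625; 0.0043.
Sum = 1.232341; P₂ = 1.232341 / 7 = 0.176.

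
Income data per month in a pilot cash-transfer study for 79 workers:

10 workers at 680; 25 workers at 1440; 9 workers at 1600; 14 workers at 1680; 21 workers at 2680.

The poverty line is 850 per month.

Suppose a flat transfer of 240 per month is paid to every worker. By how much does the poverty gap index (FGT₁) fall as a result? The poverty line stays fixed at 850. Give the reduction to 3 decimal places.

Before: below the line — 10×680; poverty gap index (FGT₁) = 0.02532.
After the 240 transfer: below the line — none; poverty gap index (FGT₁) = 0.00000.
Reduction = 0.02532 − 0.00000 = 0.025.

0.025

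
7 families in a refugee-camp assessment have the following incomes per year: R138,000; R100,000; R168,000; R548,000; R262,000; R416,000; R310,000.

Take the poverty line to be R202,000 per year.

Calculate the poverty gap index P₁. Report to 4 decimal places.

0.1414

Below z: R100,000, R138,000, R168,000 (q = 3 of N = 7).
Gap ratios (z−y)/z: (202000−100000)/202000 = 0.5050; (202000−138000)/202000 = 0.3168; (202000−168000)/202000 = 0.1683.
Σ = 0.990099. Dividing by the full population N = 7 gives P₁ = 0.1414.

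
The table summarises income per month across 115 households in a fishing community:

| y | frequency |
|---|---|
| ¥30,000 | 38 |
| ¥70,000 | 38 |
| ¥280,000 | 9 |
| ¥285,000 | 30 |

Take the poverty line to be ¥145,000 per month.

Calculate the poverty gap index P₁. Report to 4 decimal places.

0.4330

Incomes under z: 38×¥30,000, 38×¥70,000 (q = 76 of N = 115).
Relative gaps: (145000−30000)/145000 = 0.7931 (×38); (145000−70000)/145000 = 0.5172 (×38).
Σ = 49.793103. Dividing by the full population N = 115 gives P₁ = 0.4330.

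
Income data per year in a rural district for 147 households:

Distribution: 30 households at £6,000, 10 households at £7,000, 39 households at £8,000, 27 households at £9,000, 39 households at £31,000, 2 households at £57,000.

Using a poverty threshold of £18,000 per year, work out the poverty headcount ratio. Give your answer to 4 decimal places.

0.7211

106 of the 147 households have income below £18,000.
H = 106/147 = 0.7211.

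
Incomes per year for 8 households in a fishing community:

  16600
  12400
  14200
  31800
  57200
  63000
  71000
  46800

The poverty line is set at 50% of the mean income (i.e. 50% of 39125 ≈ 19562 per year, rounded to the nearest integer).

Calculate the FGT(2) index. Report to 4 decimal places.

Poor units: 12400, 14200, 16600 (q = 3 of N = 8).
Normalized shortfalls: (19562−12400)/19562 = 0.3661; (19562−14200)/19562 = 0.2741; (19562−16600)/19562 = 0.1514.
Squared: 0.1340; 0.0751; 0.0229.
Sum = 0.232102; P₂ = 0.232102 / 8 = 0.0290.

0.0290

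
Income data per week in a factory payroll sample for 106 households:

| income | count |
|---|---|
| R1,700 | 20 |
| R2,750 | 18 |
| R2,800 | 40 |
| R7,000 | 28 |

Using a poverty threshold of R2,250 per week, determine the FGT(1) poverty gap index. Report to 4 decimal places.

Below the line: 20×R1,700 (q = 20 of N = 106).
Relative gaps: (2250−1700)/2250 = 0.2444 (×20).
Sum of shortfalls = 4.888889; P₁ averages over all N: 4.888889 / 106 = 0.0461.

0.0461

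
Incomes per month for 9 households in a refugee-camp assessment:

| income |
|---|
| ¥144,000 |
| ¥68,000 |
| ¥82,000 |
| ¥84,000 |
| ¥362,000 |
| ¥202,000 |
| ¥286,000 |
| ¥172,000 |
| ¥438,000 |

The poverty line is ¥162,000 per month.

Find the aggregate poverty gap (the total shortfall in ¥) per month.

¥270,000

Below z: ¥68,000, ¥82,000, ¥84,000, ¥144,000 (q = 4 of N = 9).
Individual gaps: 162000−68000 = 94000; 162000−82000 = 80000; 162000−84000 = 78000; 162000−144000 = 18000.
Aggregate gap = ¥270,000.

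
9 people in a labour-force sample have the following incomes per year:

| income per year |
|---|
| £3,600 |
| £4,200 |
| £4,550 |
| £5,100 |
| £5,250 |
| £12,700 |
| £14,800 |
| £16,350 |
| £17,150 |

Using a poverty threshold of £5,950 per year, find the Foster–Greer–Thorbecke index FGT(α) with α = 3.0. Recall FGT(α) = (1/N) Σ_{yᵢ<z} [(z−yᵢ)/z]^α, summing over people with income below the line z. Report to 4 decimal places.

0.0116

Below the line: £3,600, £4,200, £4,550, £5,100, £5,250 (q = 5 of N = 9).
Shortfall ratios: (5950−3600)/5950 = 0.3950; (5950−4200)/5950 = 0.2941; (5950−4550)/5950 = 0.2353; (5950−5100)/5950 = 0.1429; (5950−5250)/5950 = 0.1176.
Raised to α = 3.0: 0.06161; 0.02544; 0.01303; 0.00292; 0.00163.
Sum = 0.104623; FGT(3.0) = 0.104623 / 9 = 0.0116.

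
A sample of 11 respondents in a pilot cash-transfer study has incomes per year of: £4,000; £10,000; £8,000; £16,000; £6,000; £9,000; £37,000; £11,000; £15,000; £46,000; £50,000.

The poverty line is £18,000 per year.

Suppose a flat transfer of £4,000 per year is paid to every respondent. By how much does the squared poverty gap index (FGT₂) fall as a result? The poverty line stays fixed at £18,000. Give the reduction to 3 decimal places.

Before: below the line — £4,000, £6,000, £8,000, £9,000, £10,000, £11,000, £15,000, £16,000; squared poverty gap index (FGT₂) = 0.18154.
After the £4,000 transfer: below the line — £8,000, £10,000, £12,000, £13,000, £14,000, £15,000; squared poverty gap index (FGT₂) = 0.07015.
Reduction = 0.18154 − 0.07015 = 0.111.

0.111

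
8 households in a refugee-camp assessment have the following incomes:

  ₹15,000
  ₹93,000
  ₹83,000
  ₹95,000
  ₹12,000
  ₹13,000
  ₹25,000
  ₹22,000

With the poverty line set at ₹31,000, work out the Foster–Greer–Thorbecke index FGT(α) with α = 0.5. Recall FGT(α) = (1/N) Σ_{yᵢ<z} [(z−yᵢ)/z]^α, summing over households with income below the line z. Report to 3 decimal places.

Below the line: ₹12,000, ₹13,000, ₹15,000, ₹22,000, ₹25,000 (q = 5 of N = 8).
Gap ratios (z−y)/z: (31000−12000)/31000 = 0.6129; (31000−13000)/31000 = 0.5806; (31000−15000)/31000 = 0.5161; (31000−22000)/31000 = 0.2903; (31000−25000)/31000 = 0.1935.
Raised to α = 0.5: 0.78288; 0.76200; 0.71842; 0.53882; 0.43994.
Sum = 3.242061; FGT(0.5) = 3.242061 / 8 = 0.405.

0.405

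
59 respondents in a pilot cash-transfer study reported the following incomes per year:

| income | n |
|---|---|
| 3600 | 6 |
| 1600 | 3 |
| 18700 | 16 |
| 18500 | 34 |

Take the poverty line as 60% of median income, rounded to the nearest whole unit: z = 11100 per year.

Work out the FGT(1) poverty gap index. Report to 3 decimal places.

Below z: 3×1600, 6×3600 (q = 9 of N = 59).
Normalized shortfalls: (11100−1600)/11100 = 0.8559 (×3); (11100−3600)/11100 = 0.6757 (×6).
Sum of shortfalls = 6.621622; P₁ averages over all N: 6.621622 / 59 = 0.112.

0.112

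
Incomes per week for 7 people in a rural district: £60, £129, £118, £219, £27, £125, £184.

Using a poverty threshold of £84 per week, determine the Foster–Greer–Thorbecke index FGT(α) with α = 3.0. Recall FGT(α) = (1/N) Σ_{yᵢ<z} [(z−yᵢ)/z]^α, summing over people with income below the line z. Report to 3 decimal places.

0.048

Incomes under z: £27, £60 (q = 2 of N = 7).
Gap ratios (z−y)/z: (84−27)/84 = 0.6786; (84−60)/84 = 0.2857.
Raised to α = 3.0: 0.31245; 0.02332.
Sum = 0.335778; FGT(3.0) = 0.335778 / 7 = 0.048.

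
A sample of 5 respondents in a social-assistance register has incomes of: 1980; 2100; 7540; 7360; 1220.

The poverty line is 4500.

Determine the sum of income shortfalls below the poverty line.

Incomes under z: 1220, 1980, 2100 (q = 3 of N = 5).
Individual gaps: 4500−1220 = 3280; 4500−1980 = 2520; 4500−2100 = 2400.
Aggregate gap = 8200.

8200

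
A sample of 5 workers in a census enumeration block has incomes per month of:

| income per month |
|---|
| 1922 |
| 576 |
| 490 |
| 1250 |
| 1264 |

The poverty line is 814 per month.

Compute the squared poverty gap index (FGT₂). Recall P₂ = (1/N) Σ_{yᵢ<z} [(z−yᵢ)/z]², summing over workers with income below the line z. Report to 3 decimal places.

Incomes under z: 490, 576 (q = 2 of N = 5).
Relative gaps: (814−490)/814 = 0.3980; (814−576)/814 = 0.2924.
Squared: 0.1584; 0.0855.
Sum = 0.243919; P₂ = 0.243919 / 5 = 0.049.

0.049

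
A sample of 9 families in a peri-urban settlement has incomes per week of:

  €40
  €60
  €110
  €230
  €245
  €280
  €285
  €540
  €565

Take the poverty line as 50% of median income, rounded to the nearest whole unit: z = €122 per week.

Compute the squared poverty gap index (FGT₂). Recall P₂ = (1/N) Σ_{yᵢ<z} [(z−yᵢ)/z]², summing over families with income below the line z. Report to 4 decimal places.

Incomes under z: €40, €60, €110 (q = 3 of N = 9).
Relative gaps: (122−40)/122 = 0.6721; (122−60)/122 = 0.5082; (122−110)/122 = 0.0984.
Squared: 0.4518; 0.2583; 0.0097.
Sum = 0.719699; P₂ = 0.719699 / 9 = 0.0800.

0.0800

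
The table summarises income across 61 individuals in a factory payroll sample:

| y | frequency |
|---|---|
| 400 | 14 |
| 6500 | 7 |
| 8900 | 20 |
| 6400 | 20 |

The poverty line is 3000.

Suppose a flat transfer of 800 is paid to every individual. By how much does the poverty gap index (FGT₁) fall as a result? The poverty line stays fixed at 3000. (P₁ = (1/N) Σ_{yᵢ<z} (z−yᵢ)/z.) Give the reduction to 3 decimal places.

0.061

Before: below the line — 14×400; poverty gap index (FGT₁) = 0.19891.
After the 800 transfer: below the line — 14×1200; poverty gap index (FGT₁) = 0.13770.
Reduction = 0.19891 − 0.13770 = 0.061.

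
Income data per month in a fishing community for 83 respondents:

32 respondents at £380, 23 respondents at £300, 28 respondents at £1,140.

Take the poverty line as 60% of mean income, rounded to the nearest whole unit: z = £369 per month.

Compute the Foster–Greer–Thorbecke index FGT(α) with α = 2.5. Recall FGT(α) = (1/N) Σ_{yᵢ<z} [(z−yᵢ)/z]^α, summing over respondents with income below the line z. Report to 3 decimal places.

0.004

Incomes under z: 23×£300 (q = 23 of N = 83).
Normalized shortfalls: (369−300)/369 = 0.1870 (×23).
Raised to α = 2.5: 0.01512 (×23).
Sum = 0.347764; FGT(2.5) = 0.347764 / 83 = 0.004.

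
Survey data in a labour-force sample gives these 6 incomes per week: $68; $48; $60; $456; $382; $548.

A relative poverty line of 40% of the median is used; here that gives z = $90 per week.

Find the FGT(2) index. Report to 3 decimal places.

0.065

Poor units: $48, $60, $68 (q = 3 of N = 6).
Shortfall ratios: (90−48)/90 = 0.4667; (90−60)/90 = 0.3333; (90−68)/90 = 0.2444.
Squared: 0.2178; 0.1111; 0.0598.
Sum = 0.388642; P₂ = 0.388642 / 6 = 0.065.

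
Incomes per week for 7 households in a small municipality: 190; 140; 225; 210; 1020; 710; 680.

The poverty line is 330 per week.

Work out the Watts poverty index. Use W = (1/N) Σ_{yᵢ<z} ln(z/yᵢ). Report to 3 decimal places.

Below z: 140, 190, 210, 225 (q = 4 of N = 7).
ln(z/y) terms: ln(330/140) = 0.8575; ln(330/190) = 0.5521; ln(330/210) = 0.4520; ln(330/225) = 0.3830.
W = 2.244496 / 7 = 0.321.

0.321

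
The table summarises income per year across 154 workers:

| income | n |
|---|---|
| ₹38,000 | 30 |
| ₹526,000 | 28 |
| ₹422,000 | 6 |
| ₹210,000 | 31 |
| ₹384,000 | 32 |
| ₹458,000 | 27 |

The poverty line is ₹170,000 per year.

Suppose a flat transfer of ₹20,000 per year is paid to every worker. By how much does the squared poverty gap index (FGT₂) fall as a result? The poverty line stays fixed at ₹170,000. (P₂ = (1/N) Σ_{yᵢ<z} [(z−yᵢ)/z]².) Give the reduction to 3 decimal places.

0.033

Before: below the line — 30×₹38,000; squared poverty gap index (FGT₂) = 0.11745.
After the ₹20,000 transfer: below the line — 30×₹58,000; squared poverty gap index (FGT₂) = 0.08455.
Reduction = 0.11745 − 0.08455 = 0.033.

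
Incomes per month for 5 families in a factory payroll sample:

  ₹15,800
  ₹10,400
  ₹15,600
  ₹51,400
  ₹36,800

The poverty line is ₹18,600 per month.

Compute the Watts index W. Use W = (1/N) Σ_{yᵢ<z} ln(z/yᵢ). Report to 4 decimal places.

Incomes under z: ₹10,400, ₹15,600, ₹15,800 (q = 3 of N = 5).
Log gaps: ln(18600/10400) = 0.5814; ln(18600/15600) = 0.1759; ln(18600/15800) = 0.1632.
W = 0.920398 / 5 = 0.1841.

0.1841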